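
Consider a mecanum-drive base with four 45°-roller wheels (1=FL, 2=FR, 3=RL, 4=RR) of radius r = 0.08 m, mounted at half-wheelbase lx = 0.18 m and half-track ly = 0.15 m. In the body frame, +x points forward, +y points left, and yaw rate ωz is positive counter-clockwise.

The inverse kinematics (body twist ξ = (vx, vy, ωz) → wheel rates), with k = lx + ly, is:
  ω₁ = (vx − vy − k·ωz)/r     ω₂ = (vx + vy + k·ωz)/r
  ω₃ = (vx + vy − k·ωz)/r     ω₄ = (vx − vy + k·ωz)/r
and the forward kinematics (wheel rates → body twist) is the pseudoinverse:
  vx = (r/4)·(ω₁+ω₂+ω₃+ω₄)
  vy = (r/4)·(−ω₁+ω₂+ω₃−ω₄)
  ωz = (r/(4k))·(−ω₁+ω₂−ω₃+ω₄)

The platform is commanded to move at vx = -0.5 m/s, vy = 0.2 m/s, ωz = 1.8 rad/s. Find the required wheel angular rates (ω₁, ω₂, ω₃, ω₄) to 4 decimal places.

(-16.1750, 3.6750, -11.1750, -1.3250)

k = lx + ly = 0.18 + 0.15 = 0.3300;  k·ωz = 0.3300·1.8 = 0.5940
ω₁ (FL) = (vx − vy − k·ωz)/r = -1.2940/0.08 = -16.1750
ω₂ (FR) = (vx + vy + k·ωz)/r = 0.2940/0.08 = 3.6750
ω₃ (RL) = (vx + vy − k·ωz)/r = -0.8940/0.08 = -11.1750
ω₄ (RR) = (vx − vy + k·ωz)/r = -0.1060/0.08 = -1.3250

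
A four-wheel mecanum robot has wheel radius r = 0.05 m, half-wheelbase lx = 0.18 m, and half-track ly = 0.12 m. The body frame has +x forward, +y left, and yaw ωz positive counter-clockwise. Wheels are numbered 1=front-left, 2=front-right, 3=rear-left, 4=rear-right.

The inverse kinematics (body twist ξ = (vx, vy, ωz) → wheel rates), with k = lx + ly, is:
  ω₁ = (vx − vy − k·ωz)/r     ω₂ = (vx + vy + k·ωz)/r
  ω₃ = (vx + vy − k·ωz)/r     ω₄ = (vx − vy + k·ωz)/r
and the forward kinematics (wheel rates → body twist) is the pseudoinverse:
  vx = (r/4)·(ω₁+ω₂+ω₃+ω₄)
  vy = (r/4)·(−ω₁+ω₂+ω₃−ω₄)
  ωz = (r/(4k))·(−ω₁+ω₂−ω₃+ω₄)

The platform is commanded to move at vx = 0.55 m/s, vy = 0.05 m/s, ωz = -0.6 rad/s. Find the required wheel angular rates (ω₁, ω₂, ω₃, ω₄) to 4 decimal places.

k = lx + ly = 0.18 + 0.12 = 0.3000;  k·ωz = 0.3000·-0.6 = -0.1800
ω₁ (FL) = (vx − vy − k·ωz)/r = 0.6800/0.05 = 13.6000
ω₂ (FR) = (vx + vy + k·ωz)/r = 0.4200/0.05 = 8.4000
ω₃ (RL) = (vx + vy − k·ωz)/r = 0.7800/0.05 = 15.6000
ω₄ (RR) = (vx − vy + k·ωz)/r = 0.3200/0.05 = 6.4000

(13.6000, 8.4000, 15.6000, 6.4000)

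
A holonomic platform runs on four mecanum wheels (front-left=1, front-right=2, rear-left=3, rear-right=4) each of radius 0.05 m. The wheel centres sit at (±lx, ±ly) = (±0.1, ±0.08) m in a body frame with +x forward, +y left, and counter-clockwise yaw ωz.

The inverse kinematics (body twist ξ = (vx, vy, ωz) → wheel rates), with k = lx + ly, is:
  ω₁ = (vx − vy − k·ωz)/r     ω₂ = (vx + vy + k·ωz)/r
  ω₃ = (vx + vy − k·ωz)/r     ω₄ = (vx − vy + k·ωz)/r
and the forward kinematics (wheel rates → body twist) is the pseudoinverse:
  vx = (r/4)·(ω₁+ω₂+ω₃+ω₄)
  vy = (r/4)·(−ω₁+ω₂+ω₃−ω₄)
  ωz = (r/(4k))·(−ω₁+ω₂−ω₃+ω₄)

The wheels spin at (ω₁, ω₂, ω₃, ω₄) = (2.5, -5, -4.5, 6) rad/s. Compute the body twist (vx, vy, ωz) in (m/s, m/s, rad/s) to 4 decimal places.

(-0.0125, -0.2250, 0.2083)

k = lx + ly = 0.1 + 0.08 = 0.1800
ω₁+ω₂+ω₃+ω₄ = -1.0000  →  vx = (0.05/4)·-1.0000 = -0.0125
−ω₁+ω₂+ω₃−ω₄ = -18.0000  →  vy = (0.05/4)·-18.0000 = -0.2250
−ω₁+ω₂−ω₃+ω₄ = 3.0000  →  ωz = (0.05/0.7200)·3.0000 = 0.2083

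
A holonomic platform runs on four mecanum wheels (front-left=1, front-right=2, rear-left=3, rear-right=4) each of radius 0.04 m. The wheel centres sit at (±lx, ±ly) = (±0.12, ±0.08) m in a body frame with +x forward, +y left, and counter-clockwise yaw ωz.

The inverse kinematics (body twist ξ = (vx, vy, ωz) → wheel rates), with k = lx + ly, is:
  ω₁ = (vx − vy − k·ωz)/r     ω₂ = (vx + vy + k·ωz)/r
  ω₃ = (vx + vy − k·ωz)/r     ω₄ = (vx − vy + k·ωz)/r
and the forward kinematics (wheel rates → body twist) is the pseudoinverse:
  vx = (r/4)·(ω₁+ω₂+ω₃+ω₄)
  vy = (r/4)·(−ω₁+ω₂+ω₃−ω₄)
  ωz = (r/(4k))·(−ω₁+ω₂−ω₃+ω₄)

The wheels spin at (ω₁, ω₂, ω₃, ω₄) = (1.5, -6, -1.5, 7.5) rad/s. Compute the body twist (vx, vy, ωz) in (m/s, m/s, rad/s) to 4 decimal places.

k = lx + ly = 0.12 + 0.08 = 0.2000
ω₁+ω₂+ω₃+ω₄ = 1.5000  →  vx = (0.04/4)·1.5000 = 0.0150
−ω₁+ω₂+ω₃−ω₄ = -16.5000  →  vy = (0.04/4)·-16.5000 = -0.1650
−ω₁+ω₂−ω₃+ω₄ = 1.5000  →  ωz = (0.04/0.8000)·1.5000 = 0.0750

(0.0150, -0.1650, 0.0750)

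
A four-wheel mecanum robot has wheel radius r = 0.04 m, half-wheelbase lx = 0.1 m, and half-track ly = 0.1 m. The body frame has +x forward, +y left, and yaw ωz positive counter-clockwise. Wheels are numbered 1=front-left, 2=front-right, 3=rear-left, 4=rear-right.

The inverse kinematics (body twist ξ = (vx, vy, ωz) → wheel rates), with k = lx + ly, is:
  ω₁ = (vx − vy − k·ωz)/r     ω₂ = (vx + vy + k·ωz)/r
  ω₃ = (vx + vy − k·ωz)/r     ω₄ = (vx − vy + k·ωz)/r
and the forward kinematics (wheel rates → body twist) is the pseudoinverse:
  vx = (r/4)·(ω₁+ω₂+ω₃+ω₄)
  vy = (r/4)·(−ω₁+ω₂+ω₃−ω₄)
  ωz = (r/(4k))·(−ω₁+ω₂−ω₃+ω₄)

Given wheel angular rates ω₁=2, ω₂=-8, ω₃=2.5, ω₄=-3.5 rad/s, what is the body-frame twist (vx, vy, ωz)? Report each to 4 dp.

(-0.0700, -0.0400, -0.8000)

k = lx + ly = 0.1 + 0.1 = 0.2000
ω₁+ω₂+ω₃+ω₄ = -7.0000  →  vx = (0.04/4)·-7.0000 = -0.0700
−ω₁+ω₂+ω₃−ω₄ = -4.0000  →  vy = (0.04/4)·-4.0000 = -0.0400
−ω₁+ω₂−ω₃+ω₄ = -16.0000  →  ωz = (0.04/0.8000)·-16.0000 = -0.8000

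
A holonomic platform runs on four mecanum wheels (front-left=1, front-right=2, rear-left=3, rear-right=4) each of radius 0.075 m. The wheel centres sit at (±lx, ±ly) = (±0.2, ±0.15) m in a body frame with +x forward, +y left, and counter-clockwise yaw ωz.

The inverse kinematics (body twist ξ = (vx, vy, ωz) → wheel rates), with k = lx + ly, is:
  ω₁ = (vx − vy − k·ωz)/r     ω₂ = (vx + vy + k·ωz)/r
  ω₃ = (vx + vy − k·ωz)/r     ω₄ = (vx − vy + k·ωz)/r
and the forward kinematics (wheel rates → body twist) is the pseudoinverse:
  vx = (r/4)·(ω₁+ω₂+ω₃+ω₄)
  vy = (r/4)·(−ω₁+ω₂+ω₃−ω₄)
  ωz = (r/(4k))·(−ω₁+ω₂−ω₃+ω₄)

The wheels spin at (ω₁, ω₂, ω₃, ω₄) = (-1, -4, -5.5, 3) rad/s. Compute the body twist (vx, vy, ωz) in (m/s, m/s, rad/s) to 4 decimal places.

(-0.1406, -0.2156, 0.2946)

k = lx + ly = 0.2 + 0.15 = 0.3500
ω₁+ω₂+ω₃+ω₄ = -7.5000  →  vx = (0.075/4)·-7.5000 = -0.1406
−ω₁+ω₂+ω₃−ω₄ = -11.5000  →  vy = (0.075/4)·-11.5000 = -0.2156
−ω₁+ω₂−ω₃+ω₄ = 5.5000  →  ωz = (0.075/1.4000)·5.5000 = 0.2946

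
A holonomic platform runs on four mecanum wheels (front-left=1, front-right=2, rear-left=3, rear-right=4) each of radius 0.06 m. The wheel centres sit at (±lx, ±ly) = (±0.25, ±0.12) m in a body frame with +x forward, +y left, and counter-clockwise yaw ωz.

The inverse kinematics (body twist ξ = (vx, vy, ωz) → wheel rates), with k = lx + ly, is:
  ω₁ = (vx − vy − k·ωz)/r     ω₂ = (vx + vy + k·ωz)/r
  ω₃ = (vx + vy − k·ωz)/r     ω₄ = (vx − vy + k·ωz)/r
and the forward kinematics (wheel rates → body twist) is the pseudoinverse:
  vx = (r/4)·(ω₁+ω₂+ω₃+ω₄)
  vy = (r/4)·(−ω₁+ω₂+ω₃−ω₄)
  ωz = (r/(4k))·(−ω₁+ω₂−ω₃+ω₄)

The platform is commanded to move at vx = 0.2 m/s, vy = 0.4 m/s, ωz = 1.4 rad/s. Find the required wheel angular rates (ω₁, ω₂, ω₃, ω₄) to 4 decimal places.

k = lx + ly = 0.25 + 0.12 = 0.3700;  k·ωz = 0.3700·1.4 = 0.5180
ω₁ (FL) = (vx − vy − k·ωz)/r = -0.7180/0.06 = -11.9667
ω₂ (FR) = (vx + vy + k·ωz)/r = 1.1180/0.06 = 18.6333
ω₃ (RL) = (vx + vy − k·ωz)/r = 0.0820/0.06 = 1.3667
ω₄ (RR) = (vx − vy + k·ωz)/r = 0.3180/0.06 = 5.3000

(-11.9667, 18.6333, 1.3667, 5.3000)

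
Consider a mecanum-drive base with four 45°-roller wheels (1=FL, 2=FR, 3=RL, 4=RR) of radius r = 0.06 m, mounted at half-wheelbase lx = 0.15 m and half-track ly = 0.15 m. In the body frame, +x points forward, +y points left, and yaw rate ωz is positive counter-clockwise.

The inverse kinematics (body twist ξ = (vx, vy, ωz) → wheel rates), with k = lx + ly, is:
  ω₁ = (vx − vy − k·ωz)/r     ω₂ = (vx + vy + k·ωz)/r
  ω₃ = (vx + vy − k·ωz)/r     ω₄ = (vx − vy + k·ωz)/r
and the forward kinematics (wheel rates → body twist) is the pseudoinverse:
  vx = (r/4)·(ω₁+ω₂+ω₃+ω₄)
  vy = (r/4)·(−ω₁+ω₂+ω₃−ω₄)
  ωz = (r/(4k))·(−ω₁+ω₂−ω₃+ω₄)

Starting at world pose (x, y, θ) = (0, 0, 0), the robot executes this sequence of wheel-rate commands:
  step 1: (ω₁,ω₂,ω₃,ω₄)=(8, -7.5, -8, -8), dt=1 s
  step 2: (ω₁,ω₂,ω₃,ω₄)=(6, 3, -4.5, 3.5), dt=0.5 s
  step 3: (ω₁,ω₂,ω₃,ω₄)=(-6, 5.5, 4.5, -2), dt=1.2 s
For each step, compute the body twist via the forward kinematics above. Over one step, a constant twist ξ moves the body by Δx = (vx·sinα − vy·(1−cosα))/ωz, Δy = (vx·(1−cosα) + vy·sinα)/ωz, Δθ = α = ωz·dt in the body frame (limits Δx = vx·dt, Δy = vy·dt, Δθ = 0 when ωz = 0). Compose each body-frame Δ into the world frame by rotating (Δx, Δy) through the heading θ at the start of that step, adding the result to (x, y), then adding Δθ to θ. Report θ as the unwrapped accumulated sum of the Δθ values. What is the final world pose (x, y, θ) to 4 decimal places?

(-0.1179, 0.0402, -0.3500)

step 1: ξ=(vx,vy,ωz)=(-0.2325, -0.2325, -0.7750), dt=1.0 → body Δ=(-0.2956, -0.1242, -0.7750) → world pose (-0.2956, -0.1242, -0.7750)
step 2: ξ=(vx,vy,ωz)=(0.1200, -0.1650, 0.2500), dt=0.5 → body Δ=(0.0650, -0.0785, 0.1250) → world pose (-0.3041, -0.2258, -0.6500)
step 3: ξ=(vx,vy,ωz)=(0.0300, 0.2700, 0.2500), dt=1.2 → body Δ=(-0.0128, 0.3245, 0.3000) → world pose (-0.1179, 0.0402, -0.3500)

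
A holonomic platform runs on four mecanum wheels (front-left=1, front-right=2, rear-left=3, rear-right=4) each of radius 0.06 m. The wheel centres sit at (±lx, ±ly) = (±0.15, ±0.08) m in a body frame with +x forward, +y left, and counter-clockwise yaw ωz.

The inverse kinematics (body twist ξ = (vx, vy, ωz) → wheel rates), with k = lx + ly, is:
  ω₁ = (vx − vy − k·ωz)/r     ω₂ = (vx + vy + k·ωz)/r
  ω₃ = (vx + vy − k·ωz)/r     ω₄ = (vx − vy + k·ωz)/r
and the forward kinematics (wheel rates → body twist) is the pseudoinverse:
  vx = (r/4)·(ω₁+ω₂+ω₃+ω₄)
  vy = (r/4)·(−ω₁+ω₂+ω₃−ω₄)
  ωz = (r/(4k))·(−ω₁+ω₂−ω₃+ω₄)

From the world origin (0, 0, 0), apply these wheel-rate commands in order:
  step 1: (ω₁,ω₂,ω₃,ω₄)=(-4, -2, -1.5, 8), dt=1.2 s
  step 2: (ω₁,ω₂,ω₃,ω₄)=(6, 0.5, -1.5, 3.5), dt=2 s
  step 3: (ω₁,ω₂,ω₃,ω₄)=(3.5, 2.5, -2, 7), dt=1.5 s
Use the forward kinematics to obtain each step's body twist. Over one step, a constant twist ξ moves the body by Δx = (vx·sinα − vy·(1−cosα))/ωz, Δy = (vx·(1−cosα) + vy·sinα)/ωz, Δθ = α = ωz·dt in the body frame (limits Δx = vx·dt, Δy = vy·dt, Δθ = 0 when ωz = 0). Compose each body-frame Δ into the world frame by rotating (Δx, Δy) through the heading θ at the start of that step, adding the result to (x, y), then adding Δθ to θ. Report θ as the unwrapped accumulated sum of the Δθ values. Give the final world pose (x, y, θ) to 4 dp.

(0.7576, 0.0299, 1.6174)

step 1: ξ=(vx,vy,ωz)=(0.0075, -0.1125, 0.7500), dt=1.2 → body Δ=(0.0646, -0.1137, 0.9000) → world pose (0.0646, -0.1137, 0.9000)
step 2: ξ=(vx,vy,ωz)=(0.1275, -0.1575, -0.0326), dt=2.0 → body Δ=(0.2446, -0.3231, -0.0652) → world pose (0.4697, -0.1230, 0.8348)
step 3: ξ=(vx,vy,ωz)=(0.1650, -0.1500, 0.5217), dt=1.5 → body Δ=(0.3066, -0.1107, 0.7826) → world pose (0.7576, 0.0299, 1.6174)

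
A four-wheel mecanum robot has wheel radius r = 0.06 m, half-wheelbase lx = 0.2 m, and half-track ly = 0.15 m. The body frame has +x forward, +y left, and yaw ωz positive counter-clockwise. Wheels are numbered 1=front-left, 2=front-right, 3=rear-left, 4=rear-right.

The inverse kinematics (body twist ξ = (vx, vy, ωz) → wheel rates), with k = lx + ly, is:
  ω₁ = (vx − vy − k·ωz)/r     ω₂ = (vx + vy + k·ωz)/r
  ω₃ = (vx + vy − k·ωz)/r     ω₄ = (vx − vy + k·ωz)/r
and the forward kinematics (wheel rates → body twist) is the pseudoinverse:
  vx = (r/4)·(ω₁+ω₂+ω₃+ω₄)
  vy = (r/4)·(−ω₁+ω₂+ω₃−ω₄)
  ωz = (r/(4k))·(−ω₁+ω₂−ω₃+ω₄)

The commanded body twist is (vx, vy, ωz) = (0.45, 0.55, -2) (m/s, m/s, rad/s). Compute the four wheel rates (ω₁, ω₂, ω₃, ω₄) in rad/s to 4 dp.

(10.0000, 5.0000, 28.3333, -13.3333)

k = lx + ly = 0.2 + 0.15 = 0.3500;  k·ωz = 0.3500·-2 = -0.7000
ω₁ (FL) = (vx − vy − k·ωz)/r = 0.6000/0.06 = 10.0000
ω₂ (FR) = (vx + vy + k·ωz)/r = 0.3000/0.06 = 5.0000
ω₃ (RL) = (vx + vy − k·ωz)/r = 1.7000/0.06 = 28.3333
ω₄ (RR) = (vx − vy + k·ωz)/r = -0.8000/0.06 = -13.3333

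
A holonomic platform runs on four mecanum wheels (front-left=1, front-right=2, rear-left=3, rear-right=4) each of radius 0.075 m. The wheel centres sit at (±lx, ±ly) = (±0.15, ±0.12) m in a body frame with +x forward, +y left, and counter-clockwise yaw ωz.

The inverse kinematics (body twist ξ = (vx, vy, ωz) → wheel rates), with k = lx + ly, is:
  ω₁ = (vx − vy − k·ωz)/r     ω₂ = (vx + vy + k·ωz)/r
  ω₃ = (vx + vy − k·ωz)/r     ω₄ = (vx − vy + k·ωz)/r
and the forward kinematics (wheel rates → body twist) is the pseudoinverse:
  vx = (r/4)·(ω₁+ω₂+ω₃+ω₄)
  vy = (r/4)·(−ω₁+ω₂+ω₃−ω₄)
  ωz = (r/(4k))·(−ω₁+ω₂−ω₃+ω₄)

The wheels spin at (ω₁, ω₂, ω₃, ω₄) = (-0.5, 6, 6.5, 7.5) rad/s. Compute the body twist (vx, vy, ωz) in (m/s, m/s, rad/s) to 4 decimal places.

k = lx + ly = 0.15 + 0.12 = 0.2700
ω₁+ω₂+ω₃+ω₄ = 19.5000  →  vx = (0.075/4)·19.5000 = 0.3656
−ω₁+ω₂+ω₃−ω₄ = 5.5000  →  vy = (0.075/4)·5.5000 = 0.1031
−ω₁+ω₂−ω₃+ω₄ = 7.5000  →  ωz = (0.075/1.0800)·7.5000 = 0.5208

(0.3656, 0.1031, 0.5208)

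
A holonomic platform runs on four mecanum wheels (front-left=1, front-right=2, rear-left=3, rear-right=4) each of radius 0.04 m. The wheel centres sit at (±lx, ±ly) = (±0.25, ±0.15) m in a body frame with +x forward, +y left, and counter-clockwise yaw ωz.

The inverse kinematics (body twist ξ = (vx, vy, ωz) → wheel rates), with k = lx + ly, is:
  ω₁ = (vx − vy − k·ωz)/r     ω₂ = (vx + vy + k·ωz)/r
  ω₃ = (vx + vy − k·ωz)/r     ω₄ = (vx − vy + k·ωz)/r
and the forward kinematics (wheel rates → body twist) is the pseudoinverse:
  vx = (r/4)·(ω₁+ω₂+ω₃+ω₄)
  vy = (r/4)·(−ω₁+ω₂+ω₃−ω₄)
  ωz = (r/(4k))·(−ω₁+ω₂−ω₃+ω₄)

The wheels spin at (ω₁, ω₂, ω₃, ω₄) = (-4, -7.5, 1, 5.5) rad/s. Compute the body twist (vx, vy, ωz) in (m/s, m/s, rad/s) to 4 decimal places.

k = lx + ly = 0.25 + 0.15 = 0.4000
ω₁+ω₂+ω₃+ω₄ = -5.0000  →  vx = (0.04/4)·-5.0000 = -0.0500
−ω₁+ω₂+ω₃−ω₄ = -8.0000  →  vy = (0.04/4)·-8.0000 = -0.0800
−ω₁+ω₂−ω₃+ω₄ = 1.0000  →  ωz = (0.04/1.6000)·1.0000 = 0.0250

(-0.0500, -0.0800, 0.0250)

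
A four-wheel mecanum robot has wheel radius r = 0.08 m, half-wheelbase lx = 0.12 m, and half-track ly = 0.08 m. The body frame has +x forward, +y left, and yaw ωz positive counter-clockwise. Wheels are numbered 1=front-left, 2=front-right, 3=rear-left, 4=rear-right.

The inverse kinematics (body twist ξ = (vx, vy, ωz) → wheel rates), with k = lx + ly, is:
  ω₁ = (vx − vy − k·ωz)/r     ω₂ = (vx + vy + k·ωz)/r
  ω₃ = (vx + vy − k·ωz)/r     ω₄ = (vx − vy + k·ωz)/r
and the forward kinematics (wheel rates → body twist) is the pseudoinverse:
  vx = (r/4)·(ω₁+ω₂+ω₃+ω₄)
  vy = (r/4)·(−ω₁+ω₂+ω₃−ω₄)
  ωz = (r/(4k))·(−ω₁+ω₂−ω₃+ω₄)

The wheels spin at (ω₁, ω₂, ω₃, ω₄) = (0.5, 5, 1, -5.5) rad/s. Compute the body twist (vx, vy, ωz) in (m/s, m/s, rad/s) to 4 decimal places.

k = lx + ly = 0.12 + 0.08 = 0.2000
ω₁+ω₂+ω₃+ω₄ = 1.0000  →  vx = (0.08/4)·1.0000 = 0.0200
−ω₁+ω₂+ω₃−ω₄ = 11.0000  →  vy = (0.08/4)·11.0000 = 0.2200
−ω₁+ω₂−ω₃+ω₄ = -2.0000  →  ωz = (0.08/0.8000)·-2.0000 = -0.2000

(0.0200, 0.2200, -0.2000)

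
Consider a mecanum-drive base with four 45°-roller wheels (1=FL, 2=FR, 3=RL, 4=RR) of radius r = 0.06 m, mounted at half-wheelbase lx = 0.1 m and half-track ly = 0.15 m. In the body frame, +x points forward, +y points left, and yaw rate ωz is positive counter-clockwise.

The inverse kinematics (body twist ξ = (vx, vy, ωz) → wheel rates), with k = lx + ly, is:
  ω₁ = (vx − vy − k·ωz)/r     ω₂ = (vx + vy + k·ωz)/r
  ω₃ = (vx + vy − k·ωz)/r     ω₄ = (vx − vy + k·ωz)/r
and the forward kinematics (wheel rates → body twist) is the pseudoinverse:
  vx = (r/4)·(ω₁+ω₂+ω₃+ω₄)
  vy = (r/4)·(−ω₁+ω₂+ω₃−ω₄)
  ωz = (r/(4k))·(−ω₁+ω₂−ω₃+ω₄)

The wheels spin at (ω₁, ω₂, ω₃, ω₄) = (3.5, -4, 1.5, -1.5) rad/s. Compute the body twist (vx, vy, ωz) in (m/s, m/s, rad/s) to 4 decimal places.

k = lx + ly = 0.1 + 0.15 = 0.2500
ω₁+ω₂+ω₃+ω₄ = -0.5000  →  vx = (0.06/4)·-0.5000 = -0.0075
−ω₁+ω₂+ω₃−ω₄ = -4.5000  →  vy = (0.06/4)·-4.5000 = -0.0675
−ω₁+ω₂−ω₃+ω₄ = -10.5000  →  ωz = (0.06/1.0000)·-10.5000 = -0.6300

(-0.0075, -0.0675, -0.6300)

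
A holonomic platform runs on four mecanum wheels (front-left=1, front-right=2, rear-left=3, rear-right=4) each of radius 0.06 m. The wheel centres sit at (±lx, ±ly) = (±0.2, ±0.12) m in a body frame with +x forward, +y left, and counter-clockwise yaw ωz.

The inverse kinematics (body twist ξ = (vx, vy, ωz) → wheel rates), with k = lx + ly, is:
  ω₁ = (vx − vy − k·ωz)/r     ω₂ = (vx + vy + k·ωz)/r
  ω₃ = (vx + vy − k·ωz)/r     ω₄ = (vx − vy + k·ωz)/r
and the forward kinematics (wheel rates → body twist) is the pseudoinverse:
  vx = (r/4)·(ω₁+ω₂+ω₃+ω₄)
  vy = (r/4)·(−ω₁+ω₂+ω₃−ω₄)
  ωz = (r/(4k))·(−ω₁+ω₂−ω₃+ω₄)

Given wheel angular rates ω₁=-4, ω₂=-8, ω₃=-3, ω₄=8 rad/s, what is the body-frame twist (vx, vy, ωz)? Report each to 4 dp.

k = lx + ly = 0.2 + 0.12 = 0.3200
ω₁+ω₂+ω₃+ω₄ = -7.0000  →  vx = (0.06/4)·-7.0000 = -0.1050
−ω₁+ω₂+ω₃−ω₄ = -15.0000  →  vy = (0.06/4)·-15.0000 = -0.2250
−ω₁+ω₂−ω₃+ω₄ = 7.0000  →  ωz = (0.06/1.2800)·7.0000 = 0.3281

(-0.1050, -0.2250, 0.3281)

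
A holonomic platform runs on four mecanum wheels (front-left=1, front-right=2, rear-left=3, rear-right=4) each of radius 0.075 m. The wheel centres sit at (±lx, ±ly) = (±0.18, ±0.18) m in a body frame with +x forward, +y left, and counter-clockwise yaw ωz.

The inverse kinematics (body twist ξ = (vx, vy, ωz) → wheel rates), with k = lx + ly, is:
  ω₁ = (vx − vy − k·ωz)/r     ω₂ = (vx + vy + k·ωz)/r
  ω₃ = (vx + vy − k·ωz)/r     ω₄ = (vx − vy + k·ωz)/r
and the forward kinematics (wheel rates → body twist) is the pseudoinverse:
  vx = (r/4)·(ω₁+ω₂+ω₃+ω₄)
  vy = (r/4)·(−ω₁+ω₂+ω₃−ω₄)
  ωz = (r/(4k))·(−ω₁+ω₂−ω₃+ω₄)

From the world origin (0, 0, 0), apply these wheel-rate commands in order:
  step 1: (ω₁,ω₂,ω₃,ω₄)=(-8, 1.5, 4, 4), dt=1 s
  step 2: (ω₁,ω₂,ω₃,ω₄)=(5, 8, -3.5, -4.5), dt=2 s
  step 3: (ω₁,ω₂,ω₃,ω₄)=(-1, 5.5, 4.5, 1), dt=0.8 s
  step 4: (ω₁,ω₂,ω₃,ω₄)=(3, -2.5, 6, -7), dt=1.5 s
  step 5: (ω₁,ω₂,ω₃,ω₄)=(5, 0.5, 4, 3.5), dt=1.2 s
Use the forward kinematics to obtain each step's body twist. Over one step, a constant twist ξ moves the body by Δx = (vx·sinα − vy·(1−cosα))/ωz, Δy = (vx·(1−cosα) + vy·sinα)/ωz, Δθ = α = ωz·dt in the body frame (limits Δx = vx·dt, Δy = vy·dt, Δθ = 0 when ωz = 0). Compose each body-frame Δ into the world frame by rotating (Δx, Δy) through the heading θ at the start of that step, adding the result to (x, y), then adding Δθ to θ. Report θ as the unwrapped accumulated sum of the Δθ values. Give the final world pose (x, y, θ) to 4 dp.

step 1: ξ=(vx,vy,ωz)=(0.0281, 0.1781, 0.4948), dt=1.0 → body Δ=(-0.0162, 0.1778, 0.4948) → world pose (-0.0162, 0.1778, 0.4948)
step 2: ξ=(vx,vy,ωz)=(0.0938, 0.0750, 0.1042), dt=2.0 → body Δ=(0.1706, 0.1684, 0.2083) → world pose (0.0540, 0.4069, 0.7031)
step 3: ξ=(vx,vy,ωz)=(0.1875, 0.1875, 0.1563), dt=0.8 → body Δ=(0.1402, 0.1590, 0.1250) → world pose (0.0582, 0.6189, 0.8281)
step 4: ξ=(vx,vy,ωz)=(-0.0094, 0.1406, -0.9635), dt=1.5 → body Δ=(0.1180, 0.1533, -1.4453) → world pose (0.0251, 0.8095, -0.6172)
step 5: ξ=(vx,vy,ωz)=(0.2437, -0.0750, -0.2604), dt=1.2 → body Δ=(0.2738, -0.1339, -0.3125) → world pose (0.1709, 0.5419, -0.9297)

(0.1709, 0.5419, -0.9297)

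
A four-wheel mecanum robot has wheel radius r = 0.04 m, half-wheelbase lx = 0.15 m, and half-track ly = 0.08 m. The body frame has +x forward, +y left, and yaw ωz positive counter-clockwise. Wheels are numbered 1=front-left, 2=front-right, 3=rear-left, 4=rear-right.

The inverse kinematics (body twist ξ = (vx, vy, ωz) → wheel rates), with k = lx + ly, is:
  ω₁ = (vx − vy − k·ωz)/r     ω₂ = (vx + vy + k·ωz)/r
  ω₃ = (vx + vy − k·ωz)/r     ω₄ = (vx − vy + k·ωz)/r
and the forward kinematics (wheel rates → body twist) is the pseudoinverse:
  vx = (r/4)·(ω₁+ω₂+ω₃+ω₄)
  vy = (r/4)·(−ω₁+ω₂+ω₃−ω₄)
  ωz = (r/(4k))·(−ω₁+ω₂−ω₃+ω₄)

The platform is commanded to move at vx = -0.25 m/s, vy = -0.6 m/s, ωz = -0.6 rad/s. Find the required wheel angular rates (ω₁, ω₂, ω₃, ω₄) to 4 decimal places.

k = lx + ly = 0.15 + 0.08 = 0.2300;  k·ωz = 0.2300·-0.6 = -0.1380
ω₁ (FL) = (vx − vy − k·ωz)/r = 0.4880/0.04 = 12.2000
ω₂ (FR) = (vx + vy + k·ωz)/r = -0.9880/0.04 = -24.7000
ω₃ (RL) = (vx + vy − k·ωz)/r = -0.7120/0.04 = -17.8000
ω₄ (RR) = (vx − vy + k·ωz)/r = 0.2120/0.04 = 5.3000

(12.2000, -24.7000, -17.8000, 5.3000)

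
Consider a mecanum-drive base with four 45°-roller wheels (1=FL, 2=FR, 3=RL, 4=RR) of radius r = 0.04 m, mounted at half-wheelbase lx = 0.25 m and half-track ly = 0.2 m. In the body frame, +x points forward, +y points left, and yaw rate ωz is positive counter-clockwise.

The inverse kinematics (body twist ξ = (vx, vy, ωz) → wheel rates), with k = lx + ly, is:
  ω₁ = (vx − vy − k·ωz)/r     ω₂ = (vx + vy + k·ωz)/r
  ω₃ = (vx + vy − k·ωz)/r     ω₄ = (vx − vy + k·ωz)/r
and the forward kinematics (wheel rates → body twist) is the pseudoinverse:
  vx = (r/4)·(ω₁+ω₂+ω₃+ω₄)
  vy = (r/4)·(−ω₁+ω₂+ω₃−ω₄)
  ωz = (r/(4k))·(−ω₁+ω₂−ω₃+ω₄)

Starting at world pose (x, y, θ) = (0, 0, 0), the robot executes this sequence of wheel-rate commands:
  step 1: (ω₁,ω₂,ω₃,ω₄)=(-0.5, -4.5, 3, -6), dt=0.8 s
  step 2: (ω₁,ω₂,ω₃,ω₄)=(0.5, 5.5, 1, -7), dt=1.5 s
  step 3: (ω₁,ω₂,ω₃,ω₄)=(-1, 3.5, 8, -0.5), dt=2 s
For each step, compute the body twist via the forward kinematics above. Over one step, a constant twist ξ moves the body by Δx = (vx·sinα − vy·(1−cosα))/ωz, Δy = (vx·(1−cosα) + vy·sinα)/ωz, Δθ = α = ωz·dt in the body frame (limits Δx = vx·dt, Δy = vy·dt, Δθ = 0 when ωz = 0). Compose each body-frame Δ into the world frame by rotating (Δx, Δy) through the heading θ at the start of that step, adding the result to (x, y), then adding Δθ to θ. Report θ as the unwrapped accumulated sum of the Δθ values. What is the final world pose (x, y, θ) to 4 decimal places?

(0.2835, 0.3899, -0.5089)

step 1: ξ=(vx,vy,ωz)=(-0.0800, 0.0500, -0.2889), dt=0.8 → body Δ=(-0.0588, 0.0470, -0.2311) → world pose (-0.0588, 0.0470, -0.2311)
step 2: ξ=(vx,vy,ωz)=(0.0000, 0.1300, -0.0667), dt=1.5 → body Δ=(0.0097, 0.1947, -0.1000) → world pose (-0.0048, 0.2343, -0.3311)
step 3: ξ=(vx,vy,ωz)=(0.1000, 0.1300, -0.0889), dt=2.0 → body Δ=(0.2220, 0.2409, -0.1778) → world pose (0.2835, 0.3899, -0.5089)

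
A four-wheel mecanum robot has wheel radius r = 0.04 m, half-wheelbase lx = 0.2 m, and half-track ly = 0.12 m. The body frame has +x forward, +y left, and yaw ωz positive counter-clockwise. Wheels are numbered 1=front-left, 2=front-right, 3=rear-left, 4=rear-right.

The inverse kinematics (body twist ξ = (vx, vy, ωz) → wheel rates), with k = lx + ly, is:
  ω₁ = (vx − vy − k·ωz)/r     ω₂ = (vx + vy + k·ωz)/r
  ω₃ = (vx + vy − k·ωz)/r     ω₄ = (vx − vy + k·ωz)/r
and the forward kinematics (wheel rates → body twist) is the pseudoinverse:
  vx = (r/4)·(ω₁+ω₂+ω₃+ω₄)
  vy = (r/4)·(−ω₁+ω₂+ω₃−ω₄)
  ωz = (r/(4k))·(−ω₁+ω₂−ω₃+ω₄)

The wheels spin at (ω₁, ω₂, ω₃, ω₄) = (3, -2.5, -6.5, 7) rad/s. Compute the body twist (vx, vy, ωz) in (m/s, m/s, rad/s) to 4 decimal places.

(0.0100, -0.1900, 0.2500)

k = lx + ly = 0.2 + 0.12 = 0.3200
ω₁+ω₂+ω₃+ω₄ = 1.0000  →  vx = (0.04/4)·1.0000 = 0.0100
−ω₁+ω₂+ω₃−ω₄ = -19.0000  →  vy = (0.04/4)·-19.0000 = -0.1900
−ω₁+ω₂−ω₃+ω₄ = 8.0000  →  ωz = (0.04/1.2800)·8.0000 = 0.2500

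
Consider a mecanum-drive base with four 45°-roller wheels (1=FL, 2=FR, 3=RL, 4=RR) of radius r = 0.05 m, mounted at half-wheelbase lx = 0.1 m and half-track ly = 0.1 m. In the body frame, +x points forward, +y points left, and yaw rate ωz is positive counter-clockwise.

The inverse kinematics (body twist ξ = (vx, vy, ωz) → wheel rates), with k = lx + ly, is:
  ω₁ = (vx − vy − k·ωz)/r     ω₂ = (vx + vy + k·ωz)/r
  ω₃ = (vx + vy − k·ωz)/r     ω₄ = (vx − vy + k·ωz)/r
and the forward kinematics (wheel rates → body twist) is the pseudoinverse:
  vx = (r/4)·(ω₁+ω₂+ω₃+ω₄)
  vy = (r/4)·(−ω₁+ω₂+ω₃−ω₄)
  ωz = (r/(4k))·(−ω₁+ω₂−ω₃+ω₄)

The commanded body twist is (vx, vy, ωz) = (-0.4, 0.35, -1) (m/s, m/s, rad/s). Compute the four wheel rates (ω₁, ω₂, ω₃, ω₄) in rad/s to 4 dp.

k = lx + ly = 0.1 + 0.1 = 0.2000;  k·ωz = 0.2000·-1 = -0.2000
ω₁ (FL) = (vx − vy − k·ωz)/r = -0.5500/0.05 = -11.0000
ω₂ (FR) = (vx + vy + k·ωz)/r = -0.2500/0.05 = -5.0000
ω₃ (RL) = (vx + vy − k·ωz)/r = 0.1500/0.05 = 3.0000
ω₄ (RR) = (vx − vy + k·ωz)/r = -0.9500/0.05 = -19.0000

(-11.0000, -5.0000, 3.0000, -19.0000)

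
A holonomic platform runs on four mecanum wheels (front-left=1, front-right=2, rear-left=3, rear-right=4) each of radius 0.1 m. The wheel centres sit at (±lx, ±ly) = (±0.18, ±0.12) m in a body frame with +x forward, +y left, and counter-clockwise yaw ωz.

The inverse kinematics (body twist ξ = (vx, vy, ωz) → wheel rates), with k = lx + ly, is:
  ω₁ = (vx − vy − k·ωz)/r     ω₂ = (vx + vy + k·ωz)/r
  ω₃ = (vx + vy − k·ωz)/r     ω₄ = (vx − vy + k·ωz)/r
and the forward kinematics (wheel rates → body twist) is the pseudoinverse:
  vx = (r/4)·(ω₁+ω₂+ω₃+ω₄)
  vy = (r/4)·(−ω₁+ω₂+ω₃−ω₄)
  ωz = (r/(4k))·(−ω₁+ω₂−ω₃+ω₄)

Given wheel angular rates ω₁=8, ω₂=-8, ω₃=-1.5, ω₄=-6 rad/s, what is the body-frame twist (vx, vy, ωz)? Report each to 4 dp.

(-0.1875, -0.2875, -1.7083)

k = lx + ly = 0.18 + 0.12 = 0.3000
ω₁+ω₂+ω₃+ω₄ = -7.5000  →  vx = (0.1/4)·-7.5000 = -0.1875
−ω₁+ω₂+ω₃−ω₄ = -11.5000  →  vy = (0.1/4)·-11.5000 = -0.2875
−ω₁+ω₂−ω₃+ω₄ = -20.5000  →  ωz = (0.1/1.2000)·-20.5000 = -1.7083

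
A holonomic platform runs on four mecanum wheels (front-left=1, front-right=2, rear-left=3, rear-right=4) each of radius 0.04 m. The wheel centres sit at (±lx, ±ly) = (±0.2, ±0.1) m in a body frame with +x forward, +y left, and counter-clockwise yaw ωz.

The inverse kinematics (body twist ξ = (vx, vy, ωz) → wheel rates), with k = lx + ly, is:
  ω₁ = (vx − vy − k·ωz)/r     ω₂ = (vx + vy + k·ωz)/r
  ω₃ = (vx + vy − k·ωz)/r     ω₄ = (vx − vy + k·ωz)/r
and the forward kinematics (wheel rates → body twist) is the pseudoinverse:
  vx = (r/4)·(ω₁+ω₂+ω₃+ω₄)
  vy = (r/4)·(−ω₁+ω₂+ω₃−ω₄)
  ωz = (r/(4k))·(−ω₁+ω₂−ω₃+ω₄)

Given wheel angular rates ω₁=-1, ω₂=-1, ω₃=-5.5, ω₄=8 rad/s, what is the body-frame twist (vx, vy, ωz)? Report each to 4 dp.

(0.0050, -0.1350, 0.4500)

k = lx + ly = 0.2 + 0.1 = 0.3000
ω₁+ω₂+ω₃+ω₄ = 0.5000  →  vx = (0.04/4)·0.5000 = 0.0050
−ω₁+ω₂+ω₃−ω₄ = -13.5000  →  vy = (0.04/4)·-13.5000 = -0.1350
−ω₁+ω₂−ω₃+ω₄ = 13.5000  →  ωz = (0.04/1.2000)·13.5000 = 0.4500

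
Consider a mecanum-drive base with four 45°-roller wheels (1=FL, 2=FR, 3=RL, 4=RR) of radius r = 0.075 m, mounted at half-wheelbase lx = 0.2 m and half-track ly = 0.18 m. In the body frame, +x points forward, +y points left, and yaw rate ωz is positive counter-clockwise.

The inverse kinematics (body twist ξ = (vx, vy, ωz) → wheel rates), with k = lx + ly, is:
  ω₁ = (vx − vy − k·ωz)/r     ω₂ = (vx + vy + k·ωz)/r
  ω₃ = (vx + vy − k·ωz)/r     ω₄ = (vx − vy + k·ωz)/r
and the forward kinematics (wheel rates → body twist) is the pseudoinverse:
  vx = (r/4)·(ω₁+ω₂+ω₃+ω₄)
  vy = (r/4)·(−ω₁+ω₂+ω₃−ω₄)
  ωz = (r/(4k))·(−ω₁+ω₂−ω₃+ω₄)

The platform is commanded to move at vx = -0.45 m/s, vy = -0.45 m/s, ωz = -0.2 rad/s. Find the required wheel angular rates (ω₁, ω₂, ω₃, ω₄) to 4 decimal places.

k = lx + ly = 0.2 + 0.18 = 0.3800;  k·ωz = 0.3800·-0.2 = -0.0760
ω₁ (FL) = (vx − vy − k·ωz)/r = 0.0760/0.075 = 1.0133
ω₂ (FR) = (vx + vy + k·ωz)/r = -0.9760/0.075 = -13.0133
ω₃ (RL) = (vx + vy − k·ωz)/r = -0.8240/0.075 = -10.9867
ω₄ (RR) = (vx − vy + k·ωz)/r = -0.0760/0.075 = -1.0133

(1.0133, -13.0133, -10.9867, -1.0133)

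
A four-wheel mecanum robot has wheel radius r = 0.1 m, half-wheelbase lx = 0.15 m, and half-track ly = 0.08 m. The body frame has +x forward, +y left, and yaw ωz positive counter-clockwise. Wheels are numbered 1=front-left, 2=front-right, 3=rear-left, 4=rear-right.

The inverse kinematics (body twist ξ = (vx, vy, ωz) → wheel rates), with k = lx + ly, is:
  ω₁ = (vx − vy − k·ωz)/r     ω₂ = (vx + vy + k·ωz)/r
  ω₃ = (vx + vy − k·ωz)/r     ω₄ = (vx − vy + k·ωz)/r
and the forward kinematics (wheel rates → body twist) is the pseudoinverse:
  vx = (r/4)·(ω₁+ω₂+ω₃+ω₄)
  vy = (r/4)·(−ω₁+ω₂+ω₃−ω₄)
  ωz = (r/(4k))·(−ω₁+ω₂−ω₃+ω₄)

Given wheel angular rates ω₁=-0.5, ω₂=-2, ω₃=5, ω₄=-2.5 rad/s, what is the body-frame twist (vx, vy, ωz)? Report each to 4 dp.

k = lx + ly = 0.15 + 0.08 = 0.2300
ω₁+ω₂+ω₃+ω₄ = 0.0000  →  vx = (0.1/4)·0.0000 = 0.0000
−ω₁+ω₂+ω₃−ω₄ = 6.0000  →  vy = (0.1/4)·6.0000 = 0.1500
−ω₁+ω₂−ω₃+ω₄ = -9.0000  →  ωz = (0.1/0.9200)·-9.0000 = -0.9783

(0.0000, 0.1500, -0.9783)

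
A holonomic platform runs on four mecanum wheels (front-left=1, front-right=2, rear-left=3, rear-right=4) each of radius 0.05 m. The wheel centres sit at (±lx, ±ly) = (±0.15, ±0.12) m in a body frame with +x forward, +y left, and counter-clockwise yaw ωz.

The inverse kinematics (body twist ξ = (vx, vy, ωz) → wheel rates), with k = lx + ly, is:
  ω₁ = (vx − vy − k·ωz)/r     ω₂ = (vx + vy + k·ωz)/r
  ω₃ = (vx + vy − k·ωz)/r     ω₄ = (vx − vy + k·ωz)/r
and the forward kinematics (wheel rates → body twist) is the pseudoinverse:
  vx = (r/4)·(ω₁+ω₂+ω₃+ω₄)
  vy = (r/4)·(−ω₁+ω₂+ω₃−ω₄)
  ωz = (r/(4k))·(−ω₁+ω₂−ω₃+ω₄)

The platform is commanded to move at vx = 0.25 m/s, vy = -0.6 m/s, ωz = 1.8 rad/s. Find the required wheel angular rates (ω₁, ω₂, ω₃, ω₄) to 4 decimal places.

k = lx + ly = 0.15 + 0.12 = 0.2700;  k·ωz = 0.2700·1.8 = 0.4860
ω₁ (FL) = (vx − vy − k·ωz)/r = 0.3640/0.05 = 7.2800
ω₂ (FR) = (vx + vy + k·ωz)/r = 0.1360/0.05 = 2.7200
ω₃ (RL) = (vx + vy − k·ωz)/r = -0.8360/0.05 = -16.7200
ω₄ (RR) = (vx − vy + k·ωz)/r = 1.3360/0.05 = 26.7200

(7.2800, 2.7200, -16.7200, 26.7200)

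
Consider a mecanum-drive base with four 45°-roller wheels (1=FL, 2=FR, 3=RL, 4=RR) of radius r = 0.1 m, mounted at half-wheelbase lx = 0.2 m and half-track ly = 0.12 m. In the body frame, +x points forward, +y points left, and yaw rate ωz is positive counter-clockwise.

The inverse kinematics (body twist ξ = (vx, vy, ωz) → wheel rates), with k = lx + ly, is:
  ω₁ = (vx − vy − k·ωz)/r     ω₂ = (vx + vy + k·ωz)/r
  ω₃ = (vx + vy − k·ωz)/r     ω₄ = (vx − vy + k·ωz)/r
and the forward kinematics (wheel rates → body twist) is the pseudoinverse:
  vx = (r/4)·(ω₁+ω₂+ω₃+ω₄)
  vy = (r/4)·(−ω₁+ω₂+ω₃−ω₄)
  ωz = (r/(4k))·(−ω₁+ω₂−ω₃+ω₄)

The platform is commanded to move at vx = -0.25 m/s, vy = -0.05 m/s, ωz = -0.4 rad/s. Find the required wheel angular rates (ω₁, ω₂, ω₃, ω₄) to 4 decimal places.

(-0.7200, -4.2800, -1.7200, -3.2800)

k = lx + ly = 0.2 + 0.12 = 0.3200;  k·ωz = 0.3200·-0.4 = -0.1280
ω₁ (FL) = (vx − vy − k·ωz)/r = -0.0720/0.1 = -0.7200
ω₂ (FR) = (vx + vy + k·ωz)/r = -0.4280/0.1 = -4.2800
ω₃ (RL) = (vx + vy − k·ωz)/r = -0.1720/0.1 = -1.7200
ω₄ (RR) = (vx − vy + k·ωz)/r = -0.3280/0.1 = -3.2800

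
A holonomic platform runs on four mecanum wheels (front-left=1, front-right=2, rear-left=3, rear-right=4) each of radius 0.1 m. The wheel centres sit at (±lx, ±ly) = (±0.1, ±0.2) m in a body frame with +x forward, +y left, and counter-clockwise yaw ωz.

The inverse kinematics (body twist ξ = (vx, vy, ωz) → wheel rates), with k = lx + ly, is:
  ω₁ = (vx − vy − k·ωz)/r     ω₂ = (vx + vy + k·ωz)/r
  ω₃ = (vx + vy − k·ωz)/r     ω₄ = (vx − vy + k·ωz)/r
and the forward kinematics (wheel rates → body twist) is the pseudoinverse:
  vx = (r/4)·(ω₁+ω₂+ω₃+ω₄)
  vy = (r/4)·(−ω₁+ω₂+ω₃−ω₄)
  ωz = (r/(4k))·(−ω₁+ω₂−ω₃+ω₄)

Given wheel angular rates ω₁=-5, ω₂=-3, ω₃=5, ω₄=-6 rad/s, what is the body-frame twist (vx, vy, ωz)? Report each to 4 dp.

(-0.2250, 0.3250, -0.7500)

k = lx + ly = 0.1 + 0.2 = 0.3000
ω₁+ω₂+ω₃+ω₄ = -9.0000  →  vx = (0.1/4)·-9.0000 = -0.2250
−ω₁+ω₂+ω₃−ω₄ = 13.0000  →  vy = (0.1/4)·13.0000 = 0.3250
−ω₁+ω₂−ω₃+ω₄ = -9.0000  →  ωz = (0.1/1.2000)·-9.0000 = -0.7500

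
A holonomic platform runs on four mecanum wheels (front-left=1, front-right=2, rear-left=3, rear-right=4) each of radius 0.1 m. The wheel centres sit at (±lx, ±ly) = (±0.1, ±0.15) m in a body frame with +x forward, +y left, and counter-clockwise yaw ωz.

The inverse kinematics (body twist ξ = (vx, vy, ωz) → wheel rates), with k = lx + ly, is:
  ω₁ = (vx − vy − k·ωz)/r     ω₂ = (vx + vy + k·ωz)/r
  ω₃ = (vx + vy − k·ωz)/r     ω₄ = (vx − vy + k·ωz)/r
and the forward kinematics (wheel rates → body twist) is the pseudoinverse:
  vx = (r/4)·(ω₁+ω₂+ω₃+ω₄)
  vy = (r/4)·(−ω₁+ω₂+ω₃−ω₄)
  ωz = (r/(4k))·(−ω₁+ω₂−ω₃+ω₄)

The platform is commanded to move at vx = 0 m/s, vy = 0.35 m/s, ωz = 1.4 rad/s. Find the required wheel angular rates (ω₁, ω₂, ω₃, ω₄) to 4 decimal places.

k = lx + ly = 0.1 + 0.15 = 0.2500;  k·ωz = 0.2500·1.4 = 0.3500
ω₁ (FL) = (vx − vy − k·ωz)/r = -0.7000/0.1 = -7.0000
ω₂ (FR) = (vx + vy + k·ωz)/r = 0.7000/0.1 = 7.0000
ω₃ (RL) = (vx + vy − k·ωz)/r = 0.0000/0.1 = 0.0000
ω₄ (RR) = (vx − vy + k·ωz)/r = 0.0000/0.1 = 0.0000

(-7.0000, 7.0000, 0.0000, 0.0000)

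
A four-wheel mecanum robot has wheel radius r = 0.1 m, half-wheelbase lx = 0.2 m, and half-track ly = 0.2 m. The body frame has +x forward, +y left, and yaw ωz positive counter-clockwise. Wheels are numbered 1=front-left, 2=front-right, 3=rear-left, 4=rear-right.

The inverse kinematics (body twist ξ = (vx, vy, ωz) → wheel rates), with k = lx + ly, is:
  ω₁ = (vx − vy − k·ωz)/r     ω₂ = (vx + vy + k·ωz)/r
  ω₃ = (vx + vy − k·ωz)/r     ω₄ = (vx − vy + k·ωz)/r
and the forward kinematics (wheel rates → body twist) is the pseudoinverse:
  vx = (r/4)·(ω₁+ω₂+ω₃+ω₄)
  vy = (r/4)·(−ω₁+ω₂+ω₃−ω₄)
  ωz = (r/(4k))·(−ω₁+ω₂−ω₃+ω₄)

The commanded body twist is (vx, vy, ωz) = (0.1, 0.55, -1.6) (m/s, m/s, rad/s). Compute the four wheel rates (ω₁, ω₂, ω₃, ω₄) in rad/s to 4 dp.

k = lx + ly = 0.2 + 0.2 = 0.4000;  k·ωz = 0.4000·-1.6 = -0.6400
ω₁ (FL) = (vx − vy − k·ωz)/r = 0.1900/0.1 = 1.9000
ω₂ (FR) = (vx + vy + k·ωz)/r = 0.0100/0.1 = 0.1000
ω₃ (RL) = (vx + vy − k·ωz)/r = 1.2900/0.1 = 12.9000
ω₄ (RR) = (vx − vy + k·ωz)/r = -1.0900/0.1 = -10.9000

(1.9000, 0.1000, 12.9000, -10.9000)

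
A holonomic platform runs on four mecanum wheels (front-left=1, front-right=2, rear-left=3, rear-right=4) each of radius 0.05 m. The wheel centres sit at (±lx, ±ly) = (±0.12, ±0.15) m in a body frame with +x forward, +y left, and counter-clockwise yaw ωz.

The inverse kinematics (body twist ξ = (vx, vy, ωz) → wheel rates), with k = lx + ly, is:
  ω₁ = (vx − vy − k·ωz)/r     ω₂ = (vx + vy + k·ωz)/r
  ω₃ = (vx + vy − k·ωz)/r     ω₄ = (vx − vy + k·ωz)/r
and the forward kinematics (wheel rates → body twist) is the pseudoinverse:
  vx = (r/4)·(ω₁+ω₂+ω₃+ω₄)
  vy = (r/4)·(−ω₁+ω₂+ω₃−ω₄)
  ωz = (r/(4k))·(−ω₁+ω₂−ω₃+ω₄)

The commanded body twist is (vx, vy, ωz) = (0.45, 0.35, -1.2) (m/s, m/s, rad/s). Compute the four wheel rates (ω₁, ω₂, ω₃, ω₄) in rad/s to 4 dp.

k = lx + ly = 0.12 + 0.15 = 0.2700;  k·ωz = 0.2700·-1.2 = -0.3240
ω₁ (FL) = (vx − vy − k·ωz)/r = 0.4240/0.05 = 8.4800
ω₂ (FR) = (vx + vy + k·ωz)/r = 0.4760/0.05 = 9.5200
ω₃ (RL) = (vx + vy − k·ωz)/r = 1.1240/0.05 = 22.4800
ω₄ (RR) = (vx − vy + k·ωz)/r = -0.2240/0.05 = -4.4800

(8.4800, 9.5200, 22.4800, -4.4800)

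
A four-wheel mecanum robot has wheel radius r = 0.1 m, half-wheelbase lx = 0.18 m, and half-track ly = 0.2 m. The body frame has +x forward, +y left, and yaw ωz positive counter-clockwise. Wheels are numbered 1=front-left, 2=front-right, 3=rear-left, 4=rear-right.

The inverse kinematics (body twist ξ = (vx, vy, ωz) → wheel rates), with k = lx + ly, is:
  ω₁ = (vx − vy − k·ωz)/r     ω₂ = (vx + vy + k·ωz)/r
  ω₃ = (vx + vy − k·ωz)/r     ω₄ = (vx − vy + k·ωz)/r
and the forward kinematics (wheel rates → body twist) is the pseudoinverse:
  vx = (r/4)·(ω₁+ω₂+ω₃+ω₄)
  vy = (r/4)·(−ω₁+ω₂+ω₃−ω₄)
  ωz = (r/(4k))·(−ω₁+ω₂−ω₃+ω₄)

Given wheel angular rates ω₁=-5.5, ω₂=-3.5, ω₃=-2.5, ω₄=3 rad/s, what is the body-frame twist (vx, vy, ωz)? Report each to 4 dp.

(-0.2125, -0.0875, 0.4934)

k = lx + ly = 0.18 + 0.2 = 0.3800
ω₁+ω₂+ω₃+ω₄ = -8.5000  →  vx = (0.1/4)·-8.5000 = -0.2125
−ω₁+ω₂+ω₃−ω₄ = -3.5000  →  vy = (0.1/4)·-3.5000 = -0.0875
−ω₁+ω₂−ω₃+ω₄ = 7.5000  →  ωz = (0.1/1.5200)·7.5000 = 0.4934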